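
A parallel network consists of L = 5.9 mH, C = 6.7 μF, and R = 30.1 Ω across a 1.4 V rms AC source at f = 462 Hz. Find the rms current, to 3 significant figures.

71.7 mA

ω = 2πf = 2903 rad/s
X_L = ωL = 17.1 Ω
X_C = 1/(ωC) = 51.4 Ω
Parallel: admittances add. Y = 1/R + 1/(jωL) + jωC
Y = (0.0332 − j0.0389) S
|Y| = 0.0512 S → |Z| = 1/|Y| = 19.5 Ω, ∠Z = −∠Y = 49.5°
I = V/|Z| = 1.4/19.5 = 71.7 mA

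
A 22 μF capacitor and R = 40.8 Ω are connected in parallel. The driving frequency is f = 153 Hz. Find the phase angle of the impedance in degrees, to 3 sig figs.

ω = 2πf = 961.3 rad/s
X_C = 1/(ωC) = 47.3 Ω
Parallel: admittances add. Y = 1/R + jωC
Y = (0.0245 + j0.0211) S
|Y| = 0.0324 S → |Z| = 1/|Y| = 30.9 Ω, ∠Z = −∠Y = -40.8°

-40.8°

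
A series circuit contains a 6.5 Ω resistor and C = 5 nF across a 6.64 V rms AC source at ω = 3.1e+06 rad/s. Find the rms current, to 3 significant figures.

X_C = 1/(ωC) = 64.5 Ω
Z = 6.50 − j64.5 Ω
|Z| = √(6.50² + 64.5²) = 64.8 Ω
I = V/|Z| = 6.64/64.8 = 102 mA

102 mA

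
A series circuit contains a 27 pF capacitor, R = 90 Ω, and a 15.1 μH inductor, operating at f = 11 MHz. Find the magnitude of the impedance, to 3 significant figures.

516 Ω

ω = 2πf = 6.912e+07 rad/s
X_L = ωL = 1040 Ω
X_C = 1/(ωC) = 536 Ω
Net reactance X = X_L − X_C = 508 Ω
Z = 90.0 + j508 Ω
|Z| = √(90.0² + 508²) = 516 Ω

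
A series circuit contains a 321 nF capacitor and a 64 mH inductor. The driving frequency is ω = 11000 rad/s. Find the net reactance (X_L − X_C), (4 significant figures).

X_L = ωL = 704.0 Ω
X_C = 1/(ωC) = 283.2 Ω
X = 704.0 − 283.2 = 420.8 Ω

420.8 Ω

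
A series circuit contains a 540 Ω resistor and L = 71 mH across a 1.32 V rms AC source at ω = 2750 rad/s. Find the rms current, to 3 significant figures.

X_L = ωL = 195 Ω
Z = 540 + j195 Ω
|Z| = √(540² + 195²) = 574 Ω
I = V/|Z| = 1.32/574 = 2.30 mA

2.30 mA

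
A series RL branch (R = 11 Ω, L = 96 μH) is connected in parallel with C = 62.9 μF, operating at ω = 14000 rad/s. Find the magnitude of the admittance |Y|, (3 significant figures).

X_L = ωL = 1.34 Ω
X_C = 1/(ωC) = 1.14 Ω
Branch 1 (R+jX_L): Z₁ = 11.0 + j1.34 Ω, |Z₁| = 11.1 Ω
Branch 2 (−jX_C): Z₂ = −j1.14 Ω
Parallel: Z = Z₁Z₂/(Z₁+Z₂), |Z| = 1.14 Ω, ∠Z = -84.1°
|Y| = 1/|Z| = 874 mS

874 mS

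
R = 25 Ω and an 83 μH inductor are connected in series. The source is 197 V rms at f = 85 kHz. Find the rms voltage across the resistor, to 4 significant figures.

ω = 2πf = 534100 rad/s
X_L = ωL = 44.33 Ω
Z = 25.00 + j44.33 Ω
|Z| = √(25.00² + 44.33²) = 50.89 Ω
I = V/|Z| = 3.871 A
V_R = I·|Z_R| = 3.871 × 25.00 = 96.77 V

96.77 V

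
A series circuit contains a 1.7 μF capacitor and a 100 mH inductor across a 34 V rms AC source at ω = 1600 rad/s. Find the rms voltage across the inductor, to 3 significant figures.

26.2 V

X_L = ωL = 160 Ω
X_C = 1/(ωC) = 368 Ω
Net reactance X = X_L − X_C = -208 Ω
Z = − j208 Ω
|Z| = √(0² + 208²) = 208 Ω
I = V/|Z| = 164 mA
V_L = I·|Z_L| = 0.164 × 160 = 26.2 V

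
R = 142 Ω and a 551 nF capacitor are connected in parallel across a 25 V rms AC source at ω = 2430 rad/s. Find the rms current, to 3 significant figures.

X_C = 1/(ωC) = 747 Ω
Parallel: admittances add. Y = 1/R + jωC
Y = (0.00704 + j0.00134) S
|Y| = 0.00717 S → |Z| = 1/|Y| = 140 Ω, ∠Z = −∠Y = -10.8°
I = V/|Z| = 25/140 = 179 mA

179 mA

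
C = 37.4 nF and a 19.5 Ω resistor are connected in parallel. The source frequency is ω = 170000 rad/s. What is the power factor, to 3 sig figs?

X_C = 1/(ωC) = 157 Ω
Parallel: admittances add. Y = 1/R + jωC
Y = (0.0513 + j0.00636) S
|Y| = 0.0517 S → |Z| = 1/|Y| = 19.4 Ω, ∠Z = −∠Y = -7.07°
cos φ = cos(-7.07°) = 0.992

0.992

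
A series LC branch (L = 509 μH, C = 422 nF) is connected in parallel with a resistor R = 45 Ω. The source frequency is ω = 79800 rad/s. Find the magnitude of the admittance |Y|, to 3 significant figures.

X_L = ωL = 40.6 Ω
X_C = 1/(ωC) = 29.7 Ω
Branch 1: Z₁ = R = 45.0 Ω
Branch 2 (series LC): Z₂ = j(X_L − X_C) = j10.9 Ω
Parallel: Z = Z₁Z₂/(Z₁+Z₂), |Z| = 10.6 Ω, ∠Z = 76.4°
|Y| = 1/|Z| = 94.2 mS

94.2 mS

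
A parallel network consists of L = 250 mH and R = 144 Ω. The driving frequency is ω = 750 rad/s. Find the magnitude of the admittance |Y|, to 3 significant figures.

8.76 mS

X_L = ωL = 188 Ω
Parallel: admittances add. Y = 1/R + 1/(jωL)
Y = (0.00694 − j0.00533) S
|Y| = 0.00876 S → |Z| = 1/|Y| = 114 Ω, ∠Z = −∠Y = 37.5°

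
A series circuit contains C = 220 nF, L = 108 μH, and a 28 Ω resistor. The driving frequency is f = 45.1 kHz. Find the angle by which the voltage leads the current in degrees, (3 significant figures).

27.5°

ω = 2πf = 283400 rad/s
X_L = ωL = 30.6 Ω
X_C = 1/(ωC) = 16.0 Ω
Net reactance X = X_L − X_C = 14.6 Ω
Z = 28.0 + j14.6 Ω
|Z| = √(28.0² + 14.6²) = 31.6 Ω
∠Z = arctan(14.6/28.0) = 27.5°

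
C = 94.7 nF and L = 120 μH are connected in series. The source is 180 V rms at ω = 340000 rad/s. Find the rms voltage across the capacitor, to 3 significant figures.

X_L = ωL = 40.8 Ω
X_C = 1/(ωC) = 31.1 Ω
Net reactance X = X_L − X_C = 9.74 Ω
Z = j9.74 Ω
|Z| = √(0² + 9.74²) = 9.74 Ω
I = V/|Z| = 18.5 A
V_C = I·|Z_C| = 18.5 × 31.1 = 574 V

574 V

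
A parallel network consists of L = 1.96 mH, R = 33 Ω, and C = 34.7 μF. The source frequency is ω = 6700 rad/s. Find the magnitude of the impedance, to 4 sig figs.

6.279 Ω

X_L = ωL = 13.13 Ω
X_C = 1/(ωC) = 4.301 Ω
Parallel: admittances add. Y = 1/R + 1/(jωL) + jωC
Y = (0.03030 + j0.1563) S
|Y| = 0.1592 S → |Z| = 1/|Y| = 6.279 Ω, ∠Z = −∠Y = -79.03°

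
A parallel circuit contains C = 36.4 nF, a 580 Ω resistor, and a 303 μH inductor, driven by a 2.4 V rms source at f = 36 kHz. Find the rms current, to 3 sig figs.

ω = 2πf = 226200 rad/s
X_L = ωL = 68.5 Ω
X_C = 1/(ωC) = 121 Ω
Parallel: admittances add. Y = 1/R + 1/(jωL) + jωC
Y = (0.00172 − j0.00636) S
|Y| = 0.00659 S → |Z| = 1/|Y| = 152 Ω, ∠Z = −∠Y = 74.8°
I = V/|Z| = 2.4/152 = 15.8 mA

15.8 mA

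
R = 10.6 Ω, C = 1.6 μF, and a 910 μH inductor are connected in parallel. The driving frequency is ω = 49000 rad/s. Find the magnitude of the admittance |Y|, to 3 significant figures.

110 mS

X_L = ωL = 44.6 Ω
X_C = 1/(ωC) = 12.8 Ω
Parallel: admittances add. Y = 1/R + 1/(jωL) + jωC
Y = (0.0943 + j0.0560) S
|Y| = 0.110 S → |Z| = 1/|Y| = 9.12 Ω, ∠Z = −∠Y = -30.7°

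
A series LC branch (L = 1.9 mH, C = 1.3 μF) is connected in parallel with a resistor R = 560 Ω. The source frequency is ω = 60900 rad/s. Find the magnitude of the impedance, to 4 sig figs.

X_L = ωL = 115.7 Ω
X_C = 1/(ωC) = 12.63 Ω
Branch 1: Z₁ = R = 560.0 Ω
Branch 2 (series LC): Z₂ = j(X_L − X_C) = j103.1 Ω
Parallel: Z = Z₁Z₂/(Z₁+Z₂), |Z| = 101.4 Ω, ∠Z = 79.57°

101.4 Ω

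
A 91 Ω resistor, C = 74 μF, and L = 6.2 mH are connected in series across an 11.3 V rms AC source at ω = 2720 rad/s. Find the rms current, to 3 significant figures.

X_L = ωL = 16.9 Ω
X_C = 1/(ωC) = 4.97 Ω
Net reactance X = X_L − X_C = 11.9 Ω
Z = 91.0 + j11.9 Ω
|Z| = √(91.0² + 11.9²) = 91.8 Ω
I = V/|Z| = 11.3/91.8 = 123 mA

123 mA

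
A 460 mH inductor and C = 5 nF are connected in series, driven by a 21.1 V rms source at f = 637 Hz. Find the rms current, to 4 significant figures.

ω = 2πf = 4002 rad/s
X_L = ωL = 1841 Ω
X_C = 1/(ωC) = 49970 Ω
Net reactance X = X_L − X_C = -48130 Ω
Z = − j48130 Ω
|Z| = √(0² + 48130²) = 48130 Ω
I = V/|Z| = 21.1/48130 = 438.4 μA

438.4 μA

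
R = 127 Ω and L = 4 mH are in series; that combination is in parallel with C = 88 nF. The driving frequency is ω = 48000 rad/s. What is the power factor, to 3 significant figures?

X_L = ωL = 192 Ω
X_C = 1/(ωC) = 237 Ω
Branch 1 (R+jX_L): Z₁ = 127 + j192 Ω, |Z₁| = 230 Ω
Branch 2 (−jX_C): Z₂ = −j237 Ω
Parallel: Z = Z₁Z₂/(Z₁+Z₂), |Z| = 405 Ω, ∠Z = -14.1°
cos φ = cos(-14.1°) = 0.970

0.970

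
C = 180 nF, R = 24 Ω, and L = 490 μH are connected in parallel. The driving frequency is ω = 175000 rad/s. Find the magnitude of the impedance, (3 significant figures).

X_L = ωL = 85.8 Ω
X_C = 1/(ωC) = 31.7 Ω
Parallel: admittances add. Y = 1/R + 1/(jωL) + jωC
Y = (0.0417 + j0.0198) S
|Y| = 0.0461 S → |Z| = 1/|Y| = 21.7 Ω, ∠Z = −∠Y = -25.5°

21.7 Ω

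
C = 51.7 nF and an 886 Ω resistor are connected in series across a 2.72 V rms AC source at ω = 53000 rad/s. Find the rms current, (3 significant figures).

X_C = 1/(ωC) = 365 Ω
Z = 886 − j365 Ω
|Z| = √(886² + 365²) = 958 Ω
I = V/|Z| = 2.72/958 = 2.84 mA

2.84 mA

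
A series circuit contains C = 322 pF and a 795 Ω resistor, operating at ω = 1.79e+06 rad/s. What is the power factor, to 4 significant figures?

X_C = 1/(ωC) = 1735 Ω
Z = 795.0 − j1735 Ω
|Z| = √(795.0² + 1735²) = 1908 Ω
∠Z = arctan(-1735/795.0) = -65.38°
cos φ = cos(-65.38°) = 0.4166

0.4166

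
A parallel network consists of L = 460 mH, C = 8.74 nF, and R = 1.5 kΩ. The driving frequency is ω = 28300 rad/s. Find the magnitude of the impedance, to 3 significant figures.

X_L = ωL = 13000 Ω
X_C = 1/(ωC) = 4040 Ω
Parallel: admittances add. Y = 1/R + 1/(jωL) + jωC
Y = (0.000667 + j0.000171) S
|Y| = 0.000688 S → |Z| = 1/|Y| = 1450 Ω, ∠Z = −∠Y = -14.3°

1450 Ω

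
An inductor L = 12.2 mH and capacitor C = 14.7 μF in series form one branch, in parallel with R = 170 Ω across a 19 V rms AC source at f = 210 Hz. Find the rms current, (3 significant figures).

547 mA

ω = 2πf = 1319 rad/s
X_L = ωL = 16.1 Ω
X_C = 1/(ωC) = 51.6 Ω
Branch 1: Z₁ = R = 170 Ω
Branch 2 (series LC): Z₂ = j(X_L − X_C) = −j35.5 Ω
Parallel: Z = Z₁Z₂/(Z₁+Z₂), |Z| = 34.7 Ω, ∠Z = -78.2°
I = V/|Z| = 19/34.7 = 547 mA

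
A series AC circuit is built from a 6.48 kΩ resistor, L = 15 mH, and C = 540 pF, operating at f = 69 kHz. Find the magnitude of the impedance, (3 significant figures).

6850 Ω

ω = 2πf = 433500 rad/s
X_L = ωL = 6500 Ω
X_C = 1/(ωC) = 4270 Ω
Net reactance X = X_L − X_C = 2230 Ω
Z = 6480 + j2230 Ω
|Z| = √(6480² + 2230²) = 6850 Ω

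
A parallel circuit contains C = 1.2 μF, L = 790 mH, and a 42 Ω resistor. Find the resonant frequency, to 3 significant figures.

ω₀ = 1/√(LC) = 1/√(0.79 × 1.2e-06) = 1027 rad/s
f₀ = ω₀/(2π) = 163 Hz

163 Hz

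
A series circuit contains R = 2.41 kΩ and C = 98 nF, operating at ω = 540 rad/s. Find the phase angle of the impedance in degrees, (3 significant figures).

X_C = 1/(ωC) = 18900 Ω
Z = 2410 − j18900 Ω
|Z| = √(2410² + 18900²) = 19000 Ω
∠Z = arctan(-18900/2410) = -82.7°

-82.7°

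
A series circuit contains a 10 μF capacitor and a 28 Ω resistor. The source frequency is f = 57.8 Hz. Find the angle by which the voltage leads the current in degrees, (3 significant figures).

ω = 2πf = 363.2 rad/s
X_C = 1/(ωC) = 275 Ω
Z = 28.0 − j275 Ω
|Z| = √(28.0² + 275²) = 277 Ω
∠Z = arctan(-275/28.0) = -84.2°

-84.2°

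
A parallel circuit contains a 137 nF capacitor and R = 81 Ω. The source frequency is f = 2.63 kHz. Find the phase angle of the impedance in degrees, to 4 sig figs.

ω = 2πf = 16520 rad/s
X_C = 1/(ωC) = 441.7 Ω
Parallel: admittances add. Y = 1/R + jωC
Y = (0.01235 + j0.002264) S
|Y| = 0.01255 S → |Z| = 1/|Y| = 79.67 Ω, ∠Z = −∠Y = -10.39°

-10.39°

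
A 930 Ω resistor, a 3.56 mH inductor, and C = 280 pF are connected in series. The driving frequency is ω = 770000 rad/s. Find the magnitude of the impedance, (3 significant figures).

2110 Ω

X_L = ωL = 2740 Ω
X_C = 1/(ωC) = 4640 Ω
Net reactance X = X_L − X_C = -1900 Ω
Z = 930 − j1900 Ω
|Z| = √(930² + 1900²) = 2110 Ω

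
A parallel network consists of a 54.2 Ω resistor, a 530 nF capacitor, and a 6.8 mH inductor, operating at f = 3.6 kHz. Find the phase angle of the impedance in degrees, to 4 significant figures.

ω = 2πf = 22620 rad/s
X_L = ωL = 153.8 Ω
X_C = 1/(ωC) = 83.41 Ω
Parallel: admittances add. Y = 1/R + 1/(jωL) + jωC
Y = (0.01845 + j0.005487) S
|Y| = 0.01925 S → |Z| = 1/|Y| = 51.95 Ω, ∠Z = −∠Y = -16.56°

-16.56°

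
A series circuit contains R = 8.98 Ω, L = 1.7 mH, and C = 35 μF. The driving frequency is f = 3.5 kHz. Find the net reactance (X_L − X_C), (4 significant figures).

ω = 2πf = 21990 rad/s
X_L = ωL = 37.38 Ω
X_C = 1/(ωC) = 1.299 Ω
X = 37.38 − 1.299 = 36.09 Ω

36.09 Ω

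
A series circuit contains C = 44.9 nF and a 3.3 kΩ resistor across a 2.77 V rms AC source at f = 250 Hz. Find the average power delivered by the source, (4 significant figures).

ω = 2πf = 1571 rad/s
X_C = 1/(ωC) = 14180 Ω
Z = 3300 − j14180 Ω
|Z| = √(3300² + 14180²) = 14560 Ω
∠Z = arctan(-14180/3300) = -76.90°
I = V/|Z| = 190.3 μA
P = VI cos φ = 2.77 × 0.0001903 × cos(-76.90°) = 119.5 μW

119.5 μW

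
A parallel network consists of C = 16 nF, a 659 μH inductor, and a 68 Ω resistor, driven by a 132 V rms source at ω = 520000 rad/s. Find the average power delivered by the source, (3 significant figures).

256 W

X_L = ωL = 343 Ω
X_C = 1/(ωC) = 120 Ω
Parallel: admittances add. Y = 1/R + 1/(jωL) + jωC
Y = (0.0147 + j0.00540) S
|Y| = 0.0157 S → |Z| = 1/|Y| = 63.8 Ω, ∠Z = −∠Y = -20.2°
I = V/|Z| = 2.07 A
P = VI cos φ = 132 × 2.07 × cos(-20.2°) = 256 W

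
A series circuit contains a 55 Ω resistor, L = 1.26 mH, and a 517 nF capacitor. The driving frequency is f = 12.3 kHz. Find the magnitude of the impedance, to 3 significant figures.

90.9 Ω

ω = 2πf = 77280 rad/s
X_L = ωL = 97.4 Ω
X_C = 1/(ωC) = 25.0 Ω
Net reactance X = X_L − X_C = 72.3 Ω
Z = 55.0 + j72.3 Ω
|Z| = √(55.0² + 72.3²) = 90.9 Ω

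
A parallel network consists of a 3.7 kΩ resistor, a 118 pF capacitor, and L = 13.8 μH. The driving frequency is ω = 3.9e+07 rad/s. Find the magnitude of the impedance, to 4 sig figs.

X_L = ωL = 538.2 Ω
X_C = 1/(ωC) = 217.3 Ω
Parallel: admittances add. Y = 1/R + 1/(jωL) + jωC
Y = (0.0002703 + j0.002744) S
|Y| = 0.002757 S → |Z| = 1/|Y| = 362.7 Ω, ∠Z = −∠Y = -84.37°

362.7 Ω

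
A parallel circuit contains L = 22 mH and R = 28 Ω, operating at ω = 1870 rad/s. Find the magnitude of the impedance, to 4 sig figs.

X_L = ωL = 41.14 Ω
Parallel: admittances add. Y = 1/R + 1/(jωL)
Y = (0.03571 − j0.02431) S
|Y| = 0.04320 S → |Z| = 1/|Y| = 23.15 Ω, ∠Z = −∠Y = 34.24°

23.15 Ω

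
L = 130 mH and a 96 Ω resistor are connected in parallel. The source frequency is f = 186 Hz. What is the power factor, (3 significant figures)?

0.845

ω = 2πf = 1169 rad/s
X_L = ωL = 152 Ω
Parallel: admittances add. Y = 1/R + 1/(jωL)
Y = (0.0104 − j0.00658) S
|Y| = 0.0123 S → |Z| = 1/|Y| = 81.2 Ω, ∠Z = −∠Y = 32.3°
cos φ = cos(32.3°) = 0.845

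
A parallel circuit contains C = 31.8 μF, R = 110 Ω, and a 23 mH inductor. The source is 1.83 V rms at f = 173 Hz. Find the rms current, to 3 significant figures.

19.4 mA

ω = 2πf = 1087 rad/s
X_L = ωL = 25.0 Ω
X_C = 1/(ωC) = 28.9 Ω
Parallel: admittances add. Y = 1/R + 1/(jωL) + jωC
Y = (0.00909 − j0.00543) S
|Y| = 0.0106 S → |Z| = 1/|Y| = 94.4 Ω, ∠Z = −∠Y = 30.9°
I = V/|Z| = 1.83/94.4 = 19.4 mA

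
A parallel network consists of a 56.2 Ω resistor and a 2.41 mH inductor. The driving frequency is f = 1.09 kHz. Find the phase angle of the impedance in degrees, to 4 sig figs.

ω = 2πf = 6849 rad/s
X_L = ωL = 16.51 Ω
Parallel: admittances add. Y = 1/R + 1/(jωL)
Y = (0.01779 − j0.06059) S
|Y| = 0.06315 S → |Z| = 1/|Y| = 15.84 Ω, ∠Z = −∠Y = 73.63°

73.63°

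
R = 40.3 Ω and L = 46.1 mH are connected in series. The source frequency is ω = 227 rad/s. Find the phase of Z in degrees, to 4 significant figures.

X_L = ωL = 10.46 Ω
Z = 40.30 + j10.46 Ω
|Z| = √(40.30² + 10.46²) = 41.64 Ω
∠Z = arctan(10.46/40.30) = 14.56°

14.56°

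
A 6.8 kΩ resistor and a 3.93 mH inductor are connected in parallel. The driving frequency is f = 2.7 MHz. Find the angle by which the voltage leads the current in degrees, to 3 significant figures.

ω = 2πf = 1.696e+07 rad/s
X_L = ωL = 66700 Ω
Parallel: admittances add. Y = 1/R + 1/(jωL)
Y = (0.000147 − j1.5e-05) S
|Y| = 0.000148 S → |Z| = 1/|Y| = 6760 Ω, ∠Z = −∠Y = 5.82°

5.82°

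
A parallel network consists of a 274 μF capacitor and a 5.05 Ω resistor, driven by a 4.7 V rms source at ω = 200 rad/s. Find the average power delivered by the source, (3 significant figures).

X_C = 1/(ωC) = 18.2 Ω
Parallel: admittances add. Y = 1/R + jωC
Y = (0.198 + j0.0548) S
|Y| = 0.205 S → |Z| = 1/|Y| = 4.87 Ω, ∠Z = −∠Y = -15.5°
I = V/|Z| = 966 mA
P = VI cos φ = 4.7 × 0.966 × cos(-15.5°) = 4.37 W

4.37 W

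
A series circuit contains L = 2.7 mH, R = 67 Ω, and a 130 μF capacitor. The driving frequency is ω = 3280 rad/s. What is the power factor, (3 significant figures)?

X_L = ωL = 8.86 Ω
X_C = 1/(ωC) = 2.35 Ω
Net reactance X = X_L − X_C = 6.51 Ω
Z = 67.0 + j6.51 Ω
|Z| = √(67.0² + 6.51²) = 67.3 Ω
∠Z = arctan(6.51/67.0) = 5.55°
cos φ = cos(5.55°) = 0.995

0.995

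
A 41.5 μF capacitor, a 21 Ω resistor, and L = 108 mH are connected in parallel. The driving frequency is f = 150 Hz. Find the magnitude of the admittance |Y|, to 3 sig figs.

55.9 mS

ω = 2πf = 942.5 rad/s
X_L = ωL = 102 Ω
X_C = 1/(ωC) = 25.6 Ω
Parallel: admittances add. Y = 1/R + 1/(jωL) + jωC
Y = (0.0476 + j0.0293) S
|Y| = 0.0559 S → |Z| = 1/|Y| = 17.9 Ω, ∠Z = −∠Y = -31.6°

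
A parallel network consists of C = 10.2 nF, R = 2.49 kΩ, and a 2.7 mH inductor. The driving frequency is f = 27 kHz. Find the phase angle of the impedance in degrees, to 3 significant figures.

48.4°

ω = 2πf = 169600 rad/s
X_L = ωL = 458 Ω
X_C = 1/(ωC) = 578 Ω
Parallel: admittances add. Y = 1/R + 1/(jωL) + jωC
Y = (0.000402 − j0.000453) S
|Y| = 0.000605 S → |Z| = 1/|Y| = 1650 Ω, ∠Z = −∠Y = 48.4°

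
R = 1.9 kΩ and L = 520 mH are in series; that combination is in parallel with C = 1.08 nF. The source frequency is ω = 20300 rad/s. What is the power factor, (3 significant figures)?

X_L = ωL = 10600 Ω
X_C = 1/(ωC) = 45600 Ω
Branch 1 (R+jX_L): Z₁ = 1900 + j10600 Ω, |Z₁| = 10700 Ω
Branch 2 (−jX_C): Z₂ = −j45600 Ω
Parallel: Z = Z₁Z₂/(Z₁+Z₂), |Z| = 13900 Ω, ∠Z = 76.7°
cos φ = cos(76.7°) = 0.230

0.230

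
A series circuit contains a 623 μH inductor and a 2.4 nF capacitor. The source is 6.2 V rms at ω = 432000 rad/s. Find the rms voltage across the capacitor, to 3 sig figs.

X_L = ωL = 269 Ω
X_C = 1/(ωC) = 965 Ω
Net reactance X = X_L − X_C = -695 Ω
Z = − j695 Ω
|Z| = √(0² + 695²) = 695 Ω
I = V/|Z| = 8.92 mA
V_C = I·|Z_C| = 0.00892 × 965 = 8.60 V

8.60 V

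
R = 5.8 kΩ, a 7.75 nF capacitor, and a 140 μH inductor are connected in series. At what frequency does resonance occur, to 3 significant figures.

153 kHz

ω₀ = 1/√(LC) = 1/√(0.00014 × 7.75e-09) = 960000 rad/s
f₀ = ω₀/(2π) = 153 kHz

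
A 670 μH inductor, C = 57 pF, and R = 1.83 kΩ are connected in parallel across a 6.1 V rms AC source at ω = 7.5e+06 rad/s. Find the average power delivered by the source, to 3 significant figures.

20.3 mW

X_L = ωL = 5020 Ω
X_C = 1/(ωC) = 2340 Ω
Parallel: admittances add. Y = 1/R + 1/(jωL) + jωC
Y = (0.000546 + j0.000228) S
|Y| = 0.000592 S → |Z| = 1/|Y| = 1690 Ω, ∠Z = −∠Y = -22.7°
I = V/|Z| = 3.61 mA
P = VI cos φ = 6.1 × 0.00361 × cos(-22.7°) = 20.3 mW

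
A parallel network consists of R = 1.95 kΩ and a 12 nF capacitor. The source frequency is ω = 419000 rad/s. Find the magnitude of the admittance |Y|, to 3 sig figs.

5.05 mS

X_C = 1/(ωC) = 199 Ω
Parallel: admittances add. Y = 1/R + jωC
Y = (0.000513 + j0.00503) S
|Y| = 0.00505 S → |Z| = 1/|Y| = 198 Ω, ∠Z = −∠Y = -84.2°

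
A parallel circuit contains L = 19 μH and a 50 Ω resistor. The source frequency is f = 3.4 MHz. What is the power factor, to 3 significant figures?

ω = 2πf = 2.136e+07 rad/s
X_L = ωL = 406 Ω
Parallel: admittances add. Y = 1/R + 1/(jωL)
Y = (0.0200 − j0.00246) S
|Y| = 0.0202 S → |Z| = 1/|Y| = 49.6 Ω, ∠Z = −∠Y = 7.02°
cos φ = cos(7.02°) = 0.992

0.992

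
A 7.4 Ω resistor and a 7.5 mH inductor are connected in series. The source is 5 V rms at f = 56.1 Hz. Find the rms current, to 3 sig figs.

ω = 2πf = 352.5 rad/s
X_L = ωL = 2.64 Ω
Z = 7.40 + j2.64 Ω
|Z| = √(7.40² + 2.64²) = 7.86 Ω
I = V/|Z| = 5/7.86 = 636 mA

636 mA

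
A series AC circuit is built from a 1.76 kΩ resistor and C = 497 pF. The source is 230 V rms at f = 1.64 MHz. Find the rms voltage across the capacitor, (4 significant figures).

25.36 V

ω = 2πf = 1.03e+07 rad/s
X_C = 1/(ωC) = 195.3 Ω
Z = 1760 − j195.3 Ω
|Z| = √(1760² + 195.3²) = 1771 Ω
I = V/|Z| = 129.9 mA
V_C = I·|Z_C| = 0.1299 × 195.3 = 25.36 V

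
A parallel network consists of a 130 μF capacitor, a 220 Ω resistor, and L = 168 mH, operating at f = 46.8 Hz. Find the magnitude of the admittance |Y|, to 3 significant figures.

ω = 2πf = 294.1 rad/s
X_L = ωL = 49.4 Ω
X_C = 1/(ωC) = 26.2 Ω
Parallel: admittances add. Y = 1/R + 1/(jωL) + jωC
Y = (0.00455 + j0.0180) S
|Y| = 0.0185 S → |Z| = 1/|Y| = 53.9 Ω, ∠Z = −∠Y = -75.8°

18.5 mS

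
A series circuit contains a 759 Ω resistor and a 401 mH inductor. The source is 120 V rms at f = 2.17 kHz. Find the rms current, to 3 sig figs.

ω = 2πf = 13630 rad/s
X_L = ωL = 5470 Ω
Z = 759 + j5470 Ω
|Z| = √(759² + 5470²) = 5520 Ω
I = V/|Z| = 120/5520 = 21.7 mA

21.7 mA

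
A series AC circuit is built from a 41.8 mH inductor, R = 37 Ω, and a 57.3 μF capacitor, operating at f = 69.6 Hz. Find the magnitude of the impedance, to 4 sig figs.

ω = 2πf = 437.3 rad/s
X_L = ωL = 18.28 Ω
X_C = 1/(ωC) = 39.91 Ω
Net reactance X = X_L − X_C = -21.63 Ω
Z = 37.00 − j21.63 Ω
|Z| = √(37.00² + 21.63²) = 42.86 Ω

42.86 Ω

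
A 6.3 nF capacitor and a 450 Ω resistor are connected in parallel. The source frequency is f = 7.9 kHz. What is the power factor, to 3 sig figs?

ω = 2πf = 49640 rad/s
X_C = 1/(ωC) = 3200 Ω
Parallel: admittances add. Y = 1/R + jωC
Y = (0.00222 + j0.000313) S
|Y| = 0.00224 S → |Z| = 1/|Y| = 446 Ω, ∠Z = −∠Y = -8.01°
cos φ = cos(-8.01°) = 0.990

0.990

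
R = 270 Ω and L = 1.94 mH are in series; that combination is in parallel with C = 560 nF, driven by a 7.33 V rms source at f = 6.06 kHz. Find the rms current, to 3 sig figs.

152 mA

ω = 2πf = 38080 rad/s
X_L = ωL = 73.9 Ω
X_C = 1/(ωC) = 46.9 Ω
Branch 1 (R+jX_L): Z₁ = 270 + j73.9 Ω, |Z₁| = 280 Ω
Branch 2 (−jX_C): Z₂ = −j46.9 Ω
Parallel: Z = Z₁Z₂/(Z₁+Z₂), |Z| = 48.4 Ω, ∠Z = -80.4°
I = V/|Z| = 7.33/48.4 = 152 mA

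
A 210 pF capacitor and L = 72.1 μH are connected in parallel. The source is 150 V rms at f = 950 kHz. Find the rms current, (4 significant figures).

160.5 mA

ω = 2πf = 5.969e+06 rad/s
X_L = ωL = 430.4 Ω
X_C = 1/(ωC) = 797.8 Ω
Parallel: admittances add. Y = 1/(jωL) + jωC
Y = (0 − j0.001070) S
|Y| = 0.001070 S → |Z| = 1/|Y| = 934.5 Ω, ∠Z = −∠Y = 90.00°
I = V/|Z| = 150/934.5 = 160.5 mA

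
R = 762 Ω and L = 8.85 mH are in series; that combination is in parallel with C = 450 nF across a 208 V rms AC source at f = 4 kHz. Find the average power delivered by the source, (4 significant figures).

ω = 2πf = 25130 rad/s
X_L = ωL = 222.4 Ω
X_C = 1/(ωC) = 88.42 Ω
Branch 1 (R+jX_L): Z₁ = 762.0 + j222.4 Ω, |Z₁| = 793.8 Ω
Branch 2 (−jX_C): Z₂ = −j88.42 Ω
Parallel: Z = Z₁Z₂/(Z₁+Z₂), |Z| = 90.72 Ω, ∠Z = -83.70°
I = V/|Z| = 2.293 A
P = VI cos φ = 208 × 2.293 × cos(-83.70°) = 52.32 W

52.32 W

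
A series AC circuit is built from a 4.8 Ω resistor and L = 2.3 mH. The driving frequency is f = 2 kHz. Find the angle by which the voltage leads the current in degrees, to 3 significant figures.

80.6°

ω = 2πf = 12570 rad/s
X_L = ωL = 28.9 Ω
Z = 4.80 + j28.9 Ω
|Z| = √(4.80² + 28.9²) = 29.3 Ω
∠Z = arctan(28.9/4.80) = 80.6°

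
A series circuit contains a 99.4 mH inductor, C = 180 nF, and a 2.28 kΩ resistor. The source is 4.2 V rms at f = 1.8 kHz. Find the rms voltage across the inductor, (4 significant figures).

1.995 V

ω = 2πf = 11310 rad/s
X_L = ωL = 1124 Ω
X_C = 1/(ωC) = 491.2 Ω
Net reactance X = X_L − X_C = 633.0 Ω
Z = 2280 + j633.0 Ω
|Z| = √(2280² + 633.0²) = 2366 Ω
I = V/|Z| = 1.775 mA
V_L = I·|Z_L| = 0.001775 × 1124 = 1.995 V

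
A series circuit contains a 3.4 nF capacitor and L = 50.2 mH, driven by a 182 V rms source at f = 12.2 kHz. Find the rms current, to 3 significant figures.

16.3 A

ω = 2πf = 76650 rad/s
X_L = ωL = 3850 Ω
X_C = 1/(ωC) = 3840 Ω
Net reactance X = X_L − X_C = 11.2 Ω
Z = j11.2 Ω
|Z| = √(0² + 11.2²) = 11.2 Ω
I = V/|Z| = 182/11.2 = 16.3 A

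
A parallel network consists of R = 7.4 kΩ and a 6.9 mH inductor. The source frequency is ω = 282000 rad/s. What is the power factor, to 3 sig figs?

X_L = ωL = 1950 Ω
Parallel: admittances add. Y = 1/R + 1/(jωL)
Y = (0.000135 − j0.000514) S
|Y| = 0.000531 S → |Z| = 1/|Y| = 1880 Ω, ∠Z = −∠Y = 75.3°
cos φ = cos(75.3°) = 0.254

0.254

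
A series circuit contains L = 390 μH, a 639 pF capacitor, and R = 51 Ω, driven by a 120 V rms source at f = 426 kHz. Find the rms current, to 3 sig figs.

260 mA

ω = 2πf = 2.677e+06 rad/s
X_L = ωL = 1040 Ω
X_C = 1/(ωC) = 585 Ω
Net reactance X = X_L − X_C = 459 Ω
Z = 51.0 + j459 Ω
|Z| = √(51.0² + 459²) = 462 Ω
I = V/|Z| = 120/462 = 260 mA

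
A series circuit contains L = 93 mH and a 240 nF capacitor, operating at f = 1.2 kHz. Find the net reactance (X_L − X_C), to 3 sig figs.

ω = 2πf = 7540 rad/s
X_L = ωL = 701 Ω
X_C = 1/(ωC) = 553 Ω
X = 701 − 553 = 149 Ω

149 Ω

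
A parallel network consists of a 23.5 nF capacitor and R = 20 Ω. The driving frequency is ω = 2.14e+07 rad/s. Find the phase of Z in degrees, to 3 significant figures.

-84.3°

X_C = 1/(ωC) = 1.99 Ω
Parallel: admittances add. Y = 1/R + jωC
Y = (0.0500 + j0.503) S
|Y| = 0.505 S → |Z| = 1/|Y| = 1.98 Ω, ∠Z = −∠Y = -84.3°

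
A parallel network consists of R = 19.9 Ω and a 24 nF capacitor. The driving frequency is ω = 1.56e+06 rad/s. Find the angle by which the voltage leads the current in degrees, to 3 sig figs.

-36.7°

X_C = 1/(ωC) = 26.7 Ω
Parallel: admittances add. Y = 1/R + jωC
Y = (0.0503 + j0.0374) S
|Y| = 0.0627 S → |Z| = 1/|Y| = 16.0 Ω, ∠Z = −∠Y = -36.7°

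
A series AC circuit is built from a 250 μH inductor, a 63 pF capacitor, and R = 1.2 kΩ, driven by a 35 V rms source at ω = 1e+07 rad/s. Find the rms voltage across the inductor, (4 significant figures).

58.04 V

X_L = ωL = 2500 Ω
X_C = 1/(ωC) = 1587 Ω
Net reactance X = X_L − X_C = 912.7 Ω
Z = 1200 + j912.7 Ω
|Z| = √(1200² + 912.7²) = 1508 Ω
I = V/|Z| = 23.21 mA
V_L = I·|Z_L| = 0.02321 × 2500 = 58.04 V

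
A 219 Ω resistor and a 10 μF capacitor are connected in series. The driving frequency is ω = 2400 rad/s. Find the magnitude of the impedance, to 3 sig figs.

223 Ω

X_C = 1/(ωC) = 41.7 Ω
Z = 219 − j41.7 Ω
|Z| = √(219² + 41.7²) = 223 Ω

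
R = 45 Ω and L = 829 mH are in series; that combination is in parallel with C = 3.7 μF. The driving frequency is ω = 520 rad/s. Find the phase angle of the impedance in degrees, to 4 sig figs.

X_L = ωL = 431.1 Ω
X_C = 1/(ωC) = 519.8 Ω
Branch 1 (R+jX_L): Z₁ = 45.00 + j431.1 Ω, |Z₁| = 433.4 Ω
Branch 2 (−jX_C): Z₂ = −j519.8 Ω
Parallel: Z = Z₁Z₂/(Z₁+Z₂), |Z| = 2265 Ω, ∠Z = 57.13°

57.13°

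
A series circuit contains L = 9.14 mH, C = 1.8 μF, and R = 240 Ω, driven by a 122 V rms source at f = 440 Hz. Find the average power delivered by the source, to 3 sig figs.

ω = 2πf = 2765 rad/s
X_L = ωL = 25.3 Ω
X_C = 1/(ωC) = 201 Ω
Net reactance X = X_L − X_C = -176 Ω
Z = 240 − j176 Ω
|Z| = √(240² + 176²) = 297 Ω
∠Z = arctan(-176/240) = -36.2°
I = V/|Z| = 410 mA
P = VI cos φ = 122 × 0.410 × cos(-36.2°) = 40.4 W

40.4 W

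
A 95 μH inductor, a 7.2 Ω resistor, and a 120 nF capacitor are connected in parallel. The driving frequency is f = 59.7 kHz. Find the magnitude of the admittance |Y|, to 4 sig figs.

ω = 2πf = 375100 rad/s
X_L = ωL = 35.64 Ω
X_C = 1/(ωC) = 22.22 Ω
Parallel: admittances add. Y = 1/R + 1/(jωL) + jωC
Y = (0.1389 + j0.01695) S
|Y| = 0.1399 S → |Z| = 1/|Y| = 7.147 Ω, ∠Z = −∠Y = -6.958°

139.9 mS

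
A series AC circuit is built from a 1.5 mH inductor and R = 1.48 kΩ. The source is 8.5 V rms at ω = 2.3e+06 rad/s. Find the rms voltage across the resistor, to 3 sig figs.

X_L = ωL = 3450 Ω
Z = 1480 + j3450 Ω
|Z| = √(1480² + 3450²) = 3750 Ω
I = V/|Z| = 2.26 mA
V_R = I·|Z_R| = 0.00226 × 1480 = 3.35 V

3.35 V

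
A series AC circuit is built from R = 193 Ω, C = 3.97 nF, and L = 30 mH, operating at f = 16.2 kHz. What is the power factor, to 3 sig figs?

0.316

ω = 2πf = 101800 rad/s
X_L = ωL = 3050 Ω
X_C = 1/(ωC) = 2470 Ω
Net reactance X = X_L − X_C = 579 Ω
Z = 193 + j579 Ω
|Z| = √(193² + 579²) = 610 Ω
∠Z = arctan(579/193) = 71.6°
cos φ = cos(71.6°) = 0.316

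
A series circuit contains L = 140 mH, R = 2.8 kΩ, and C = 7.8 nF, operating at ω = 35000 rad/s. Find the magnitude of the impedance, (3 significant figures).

3060 Ω

X_L = ωL = 4900 Ω
X_C = 1/(ωC) = 3660 Ω
Net reactance X = X_L − X_C = 1240 Ω
Z = 2800 + j1240 Ω
|Z| = √(2800² + 1240²) = 3060 Ω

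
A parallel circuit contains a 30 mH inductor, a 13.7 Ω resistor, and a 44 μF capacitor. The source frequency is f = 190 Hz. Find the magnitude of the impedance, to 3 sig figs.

13.0 Ω

ω = 2πf = 1194 rad/s
X_L = ωL = 35.8 Ω
X_C = 1/(ωC) = 19.0 Ω
Parallel: admittances add. Y = 1/R + 1/(jωL) + jωC
Y = (0.0730 + j0.0246) S
|Y| = 0.0770 S → |Z| = 1/|Y| = 13.0 Ω, ∠Z = −∠Y = -18.6°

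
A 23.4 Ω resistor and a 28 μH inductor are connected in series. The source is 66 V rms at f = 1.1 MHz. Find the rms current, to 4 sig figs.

ω = 2πf = 6.912e+06 rad/s
X_L = ωL = 193.5 Ω
Z = 23.40 + j193.5 Ω
|Z| = √(23.40² + 193.5²) = 194.9 Ω
I = V/|Z| = 66/194.9 = 338.6 mA

338.6 mA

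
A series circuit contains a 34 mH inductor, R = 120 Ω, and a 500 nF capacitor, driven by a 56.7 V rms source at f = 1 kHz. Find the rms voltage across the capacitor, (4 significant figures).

113.3 V

ω = 2πf = 6283 rad/s
X_L = ωL = 213.6 Ω
X_C = 1/(ωC) = 318.3 Ω
Net reactance X = X_L − X_C = -104.7 Ω
Z = 120.0 − j104.7 Ω
|Z| = √(120.0² + 104.7²) = 159.2 Ω
I = V/|Z| = 356.1 mA
V_C = I·|Z_C| = 0.3561 × 318.3 = 113.3 V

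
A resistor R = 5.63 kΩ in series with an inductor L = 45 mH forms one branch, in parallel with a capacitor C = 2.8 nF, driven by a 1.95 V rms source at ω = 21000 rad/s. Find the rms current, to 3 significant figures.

342 μA

X_L = ωL = 945 Ω
X_C = 1/(ωC) = 17000 Ω
Branch 1 (R+jX_L): Z₁ = 5630 + j945 Ω, |Z₁| = 5710 Ω
Branch 2 (−jX_C): Z₂ = −j17000 Ω
Parallel: Z = Z₁Z₂/(Z₁+Z₂), |Z| = 5700 Ω, ∠Z = -9.79°
I = V/|Z| = 1.95/5700 = 342 μA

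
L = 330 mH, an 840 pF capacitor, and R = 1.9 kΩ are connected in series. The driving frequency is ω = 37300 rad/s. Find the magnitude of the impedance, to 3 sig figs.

X_L = ωL = 12300 Ω
X_C = 1/(ωC) = 31900 Ω
Net reactance X = X_L − X_C = -19600 Ω
Z = 1900 − j19600 Ω
|Z| = √(1900² + 19600²) = 19700 Ω

19700 Ω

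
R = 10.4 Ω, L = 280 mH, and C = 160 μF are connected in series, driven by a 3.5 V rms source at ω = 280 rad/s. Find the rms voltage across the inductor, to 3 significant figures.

4.81 V

X_L = ωL = 78.4 Ω
X_C = 1/(ωC) = 22.3 Ω
Net reactance X = X_L − X_C = 56.1 Ω
Z = 10.4 + j56.1 Ω
|Z| = √(10.4² + 56.1²) = 57.0 Ω
I = V/|Z| = 61.4 mA
V_L = I·|Z_L| = 0.0614 × 78.4 = 4.81 V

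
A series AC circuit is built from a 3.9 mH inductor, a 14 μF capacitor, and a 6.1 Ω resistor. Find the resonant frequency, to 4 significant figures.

681.1 Hz

ω₀ = 1/√(LC) = 1/√(0.0039 × 1.4e-05) = 4280 rad/s
f₀ = ω₀/(2π) = 681.1 Hz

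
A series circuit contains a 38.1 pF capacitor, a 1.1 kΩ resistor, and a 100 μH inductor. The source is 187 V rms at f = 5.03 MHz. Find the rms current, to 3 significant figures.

ω = 2πf = 3.16e+07 rad/s
X_L = ωL = 3160 Ω
X_C = 1/(ωC) = 830 Ω
Net reactance X = X_L − X_C = 2330 Ω
Z = 1100 + j2330 Ω
|Z| = √(1100² + 2330²) = 2580 Ω
I = V/|Z| = 187/2580 = 72.6 mA

72.6 mA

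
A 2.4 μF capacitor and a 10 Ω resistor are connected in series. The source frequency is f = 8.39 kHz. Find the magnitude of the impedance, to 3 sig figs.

ω = 2πf = 52720 rad/s
X_C = 1/(ωC) = 7.90 Ω
Z = 10.0 − j7.90 Ω
|Z| = √(10.0² + 7.90²) = 12.7 Ω

12.7 Ω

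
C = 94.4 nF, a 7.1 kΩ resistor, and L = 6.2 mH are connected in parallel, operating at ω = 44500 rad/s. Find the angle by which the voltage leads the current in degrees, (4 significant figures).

X_L = ωL = 275.9 Ω
X_C = 1/(ωC) = 238.0 Ω
Parallel: admittances add. Y = 1/R + 1/(jωL) + jωC
Y = (0.0001408 + j0.0005763) S
|Y| = 0.0005933 S → |Z| = 1/|Y| = 1686 Ω, ∠Z = −∠Y = -76.27°

-76.27°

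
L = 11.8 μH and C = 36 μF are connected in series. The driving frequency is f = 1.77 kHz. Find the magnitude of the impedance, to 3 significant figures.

ω = 2πf = 11120 rad/s
X_L = ωL = 0.131 Ω
X_C = 1/(ωC) = 2.50 Ω
Net reactance X = X_L − X_C = -2.37 Ω
Z = − j2.37 Ω
|Z| = √(0² + 2.37²) = 2.37 Ω

2.37 Ω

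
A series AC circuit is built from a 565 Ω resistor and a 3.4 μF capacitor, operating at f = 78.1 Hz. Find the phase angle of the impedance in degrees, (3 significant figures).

ω = 2πf = 490.7 rad/s
X_C = 1/(ωC) = 599 Ω
Z = 565 − j599 Ω
|Z| = √(565² + 599²) = 824 Ω
∠Z = arctan(-599/565) = -46.7°

-46.7°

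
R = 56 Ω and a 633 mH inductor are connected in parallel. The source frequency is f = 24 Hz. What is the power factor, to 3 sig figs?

ω = 2πf = 150.8 rad/s
X_L = ωL = 95.5 Ω
Parallel: admittances add. Y = 1/R + 1/(jωL)
Y = (0.0179 − j0.0105) S
|Y| = 0.0207 S → |Z| = 1/|Y| = 48.3 Ω, ∠Z = −∠Y = 30.4°
cos φ = cos(30.4°) = 0.863

0.863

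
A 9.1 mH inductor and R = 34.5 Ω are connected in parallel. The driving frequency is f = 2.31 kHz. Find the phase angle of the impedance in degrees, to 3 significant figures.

14.6°

ω = 2πf = 14510 rad/s
X_L = ωL = 132 Ω
Parallel: admittances add. Y = 1/R + 1/(jωL)
Y = (0.0290 − j0.00757) S
|Y| = 0.0300 S → |Z| = 1/|Y| = 33.4 Ω, ∠Z = −∠Y = 14.6°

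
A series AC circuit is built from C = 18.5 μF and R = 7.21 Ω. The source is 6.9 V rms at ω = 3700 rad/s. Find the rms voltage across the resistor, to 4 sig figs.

X_C = 1/(ωC) = 14.61 Ω
Z = 7.210 − j14.61 Ω
|Z| = √(7.210² + 14.61²) = 16.29 Ω
I = V/|Z| = 423.5 mA
V_R = I·|Z_R| = 0.4235 × 7.210 = 3.054 V

3.054 V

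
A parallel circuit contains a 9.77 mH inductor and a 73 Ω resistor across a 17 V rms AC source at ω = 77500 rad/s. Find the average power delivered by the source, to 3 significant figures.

3.96 W

X_L = ωL = 757 Ω
Parallel: admittances add. Y = 1/R + 1/(jωL)
Y = (0.0137 − j0.00132) S
|Y| = 0.0138 S → |Z| = 1/|Y| = 72.7 Ω, ∠Z = −∠Y = 5.51°
I = V/|Z| = 234 mA
P = VI cos φ = 17 × 0.234 × cos(5.51°) = 3.96 W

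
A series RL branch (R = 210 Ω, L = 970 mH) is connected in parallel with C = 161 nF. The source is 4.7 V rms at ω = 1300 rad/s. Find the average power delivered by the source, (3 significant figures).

X_L = ωL = 1260 Ω
X_C = 1/(ωC) = 4780 Ω
Branch 1 (R+jX_L): Z₁ = 210 + j1260 Ω, |Z₁| = 1280 Ω
Branch 2 (−jX_C): Z₂ = −j4780 Ω
Parallel: Z = Z₁Z₂/(Z₁+Z₂), |Z| = 1730 Ω, ∠Z = 77.1°
I = V/|Z| = 2.71 mA
P = VI cos φ = 4.7 × 0.00271 × cos(77.1°) = 2.84 mW

2.84 mW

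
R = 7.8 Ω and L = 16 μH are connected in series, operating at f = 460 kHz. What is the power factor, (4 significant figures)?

ω = 2πf = 2.89e+06 rad/s
X_L = ωL = 46.24 Ω
Z = 7.800 + j46.24 Ω
|Z| = √(7.800² + 46.24²) = 46.90 Ω
∠Z = arctan(46.24/7.800) = 80.43°
cos φ = cos(80.43°) = 0.1663

0.1663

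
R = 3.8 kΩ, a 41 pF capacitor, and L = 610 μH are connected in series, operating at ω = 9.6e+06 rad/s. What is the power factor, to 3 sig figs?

0.754

X_L = ωL = 5860 Ω
X_C = 1/(ωC) = 2540 Ω
Net reactance X = X_L − X_C = 3320 Ω
Z = 3800 + j3320 Ω
|Z| = √(3800² + 3320²) = 5040 Ω
∠Z = arctan(3320/3800) = 41.1°
cos φ = cos(41.1°) = 0.754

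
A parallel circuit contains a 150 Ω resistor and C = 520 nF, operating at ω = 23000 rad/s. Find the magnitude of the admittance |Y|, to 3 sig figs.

X_C = 1/(ωC) = 83.6 Ω
Parallel: admittances add. Y = 1/R + jωC
Y = (0.00667 + j0.0120) S
|Y| = 0.0137 S → |Z| = 1/|Y| = 73.0 Ω, ∠Z = −∠Y = -60.9°

13.7 mS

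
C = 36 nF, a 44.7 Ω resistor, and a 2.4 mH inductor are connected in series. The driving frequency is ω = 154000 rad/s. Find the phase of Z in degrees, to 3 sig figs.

76.7°

X_L = ωL = 370 Ω
X_C = 1/(ωC) = 180 Ω
Net reactance X = X_L − X_C = 189 Ω
Z = 44.7 + j189 Ω
|Z| = √(44.7² + 189²) = 194 Ω
∠Z = arctan(189/44.7) = 76.7°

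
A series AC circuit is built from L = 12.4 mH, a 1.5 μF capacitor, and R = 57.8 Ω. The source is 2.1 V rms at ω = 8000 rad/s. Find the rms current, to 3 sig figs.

X_L = ωL = 99.2 Ω
X_C = 1/(ωC) = 83.3 Ω
Net reactance X = X_L − X_C = 15.9 Ω
Z = 57.8 + j15.9 Ω
|Z| = √(57.8² + 15.9²) = 59.9 Ω
I = V/|Z| = 2.1/59.9 = 35.0 mA

35.0 mA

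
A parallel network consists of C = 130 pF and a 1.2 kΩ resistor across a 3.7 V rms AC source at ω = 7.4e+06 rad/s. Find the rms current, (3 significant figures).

X_C = 1/(ωC) = 1040 Ω
Parallel: admittances add. Y = 1/R + jωC
Y = (0.000833 + j0.000962) S
|Y| = 0.00127 S → |Z| = 1/|Y| = 786 Ω, ∠Z = −∠Y = -49.1°
I = V/|Z| = 3.7/786 = 4.71 mA

4.71 mA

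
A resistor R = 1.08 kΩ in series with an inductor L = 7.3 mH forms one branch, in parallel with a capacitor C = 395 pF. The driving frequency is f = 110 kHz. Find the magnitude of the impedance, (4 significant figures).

10770 Ω

ω = 2πf = 691200 rad/s
X_L = ωL = 5045 Ω
X_C = 1/(ωC) = 3663 Ω
Branch 1 (R+jX_L): Z₁ = 1080 + j5045 Ω, |Z₁| = 5160 Ω
Branch 2 (−jX_C): Z₂ = −j3663 Ω
Parallel: Z = Z₁Z₂/(Z₁+Z₂), |Z| = 10770 Ω, ∠Z = -64.08°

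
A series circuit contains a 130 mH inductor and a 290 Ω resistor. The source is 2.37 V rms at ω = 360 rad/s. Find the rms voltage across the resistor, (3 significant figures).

X_L = ωL = 46.8 Ω
Z = 290 + j46.8 Ω
|Z| = √(290² + 46.8²) = 294 Ω
I = V/|Z| = 8.07 mA
V_R = I·|Z_R| = 0.00807 × 290 = 2.34 V

2.34 V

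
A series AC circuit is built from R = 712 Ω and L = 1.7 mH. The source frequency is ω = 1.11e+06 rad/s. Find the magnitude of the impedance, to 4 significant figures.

X_L = ωL = 1887 Ω
Z = 712.0 + j1887 Ω
|Z| = √(712.0² + 1887²) = 2017 Ω

2017 Ω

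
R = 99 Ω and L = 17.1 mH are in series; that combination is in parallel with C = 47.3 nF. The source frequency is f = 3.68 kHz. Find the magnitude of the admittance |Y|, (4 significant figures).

ω = 2πf = 23120 rad/s
X_L = ωL = 395.4 Ω
X_C = 1/(ωC) = 914.3 Ω
Branch 1 (R+jX_L): Z₁ = 99.00 + j395.4 Ω, |Z₁| = 407.6 Ω
Branch 2 (−jX_C): Z₂ = −j914.3 Ω
Parallel: Z = Z₁Z₂/(Z₁+Z₂), |Z| = 705.4 Ω, ∠Z = 65.14°
|Y| = 1/|Z| = 1.418 mS

1.418 mS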